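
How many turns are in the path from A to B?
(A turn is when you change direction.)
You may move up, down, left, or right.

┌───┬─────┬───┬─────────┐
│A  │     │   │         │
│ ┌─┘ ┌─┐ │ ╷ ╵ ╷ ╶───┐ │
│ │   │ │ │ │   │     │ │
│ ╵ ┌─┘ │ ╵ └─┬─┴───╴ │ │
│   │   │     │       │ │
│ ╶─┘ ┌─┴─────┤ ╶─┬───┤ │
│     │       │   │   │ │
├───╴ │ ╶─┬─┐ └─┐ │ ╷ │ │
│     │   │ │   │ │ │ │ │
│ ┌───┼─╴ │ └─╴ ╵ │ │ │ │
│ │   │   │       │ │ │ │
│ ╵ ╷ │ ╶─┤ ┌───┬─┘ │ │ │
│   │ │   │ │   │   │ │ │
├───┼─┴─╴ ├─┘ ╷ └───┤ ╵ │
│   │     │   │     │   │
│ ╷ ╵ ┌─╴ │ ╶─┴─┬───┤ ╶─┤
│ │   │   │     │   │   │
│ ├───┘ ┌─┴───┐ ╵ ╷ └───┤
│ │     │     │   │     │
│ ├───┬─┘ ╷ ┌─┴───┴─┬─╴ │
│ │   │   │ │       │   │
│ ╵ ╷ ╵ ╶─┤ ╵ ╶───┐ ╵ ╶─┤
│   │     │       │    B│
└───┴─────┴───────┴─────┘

Directions: down, down, right, up, right, up, right, right, down, down, right, up, up, right, down, right, up, right, down, right, right, down, left, left, left, down, right, down, down, left, up, left, up, left, left, left, down, right, down, left, down, right, down, left, left, down, left, up, left, down, down, down, down, right, up, right, down, right, up, right, up, right, down, down, right, up, right, right, right, down, right, right
Number of turns: 53

Solution:

┌───┬─────┬───┬─────────┐
│A  │↱ → ↓│↱ ↓│↱ ↓      │
│ ┌─┘ ┌─┐ │ ╷ ╵ ╷ ╶───┐ │
│↓│↱ ↑│ │↓│↑│↳ ↑│↳ → ↓│ │
│ ╵ ┌─┘ │ ╵ └─┬─┴───╴ │ │
│↳ ↑│   │↳ ↑  │↓ ← ← ↲│ │
│ ╶─┘ ┌─┴─────┤ ╶─┬───┤ │
│     │↓ ← ← ↰│↳ ↓│   │ │
├───╴ │ ╶─┬─┐ └─┐ │ ╷ │ │
│     │↳ ↓│ │↑ ↰│↓│ │ │ │
│ ┌───┼─╴ │ └─╴ ╵ │ │ │ │
│ │   │↓ ↲│    ↑ ↲│ │ │ │
│ ╵ ╷ │ ╶─┤ ┌───┬─┘ │ │ │
│   │ │↳ ↓│ │   │   │ │ │
├───┼─┴─╴ ├─┘ ╷ └───┤ ╵ │
│↓ ↰│↓ ← ↲│   │     │   │
│ ╷ ╵ ┌─╴ │ ╶─┴─┬───┤ ╶─┤
│↓│↑ ↲│   │     │   │   │
│ ├───┘ ┌─┴───┐ ╵ ╷ └───┤
│↓│     │↱ ↓  │   │     │
│ ├───┬─┘ ╷ ┌─┴───┴─┬─╴ │
│↓│↱ ↓│↱ ↑│↓│↱ → → ↓│   │
│ ╵ ╷ ╵ ╶─┤ ╵ ╶───┐ ╵ ╶─┤
│↳ ↑│↳ ↑  │↳ ↑    │↳ → B│
└───┴─────┴───────┴─────┘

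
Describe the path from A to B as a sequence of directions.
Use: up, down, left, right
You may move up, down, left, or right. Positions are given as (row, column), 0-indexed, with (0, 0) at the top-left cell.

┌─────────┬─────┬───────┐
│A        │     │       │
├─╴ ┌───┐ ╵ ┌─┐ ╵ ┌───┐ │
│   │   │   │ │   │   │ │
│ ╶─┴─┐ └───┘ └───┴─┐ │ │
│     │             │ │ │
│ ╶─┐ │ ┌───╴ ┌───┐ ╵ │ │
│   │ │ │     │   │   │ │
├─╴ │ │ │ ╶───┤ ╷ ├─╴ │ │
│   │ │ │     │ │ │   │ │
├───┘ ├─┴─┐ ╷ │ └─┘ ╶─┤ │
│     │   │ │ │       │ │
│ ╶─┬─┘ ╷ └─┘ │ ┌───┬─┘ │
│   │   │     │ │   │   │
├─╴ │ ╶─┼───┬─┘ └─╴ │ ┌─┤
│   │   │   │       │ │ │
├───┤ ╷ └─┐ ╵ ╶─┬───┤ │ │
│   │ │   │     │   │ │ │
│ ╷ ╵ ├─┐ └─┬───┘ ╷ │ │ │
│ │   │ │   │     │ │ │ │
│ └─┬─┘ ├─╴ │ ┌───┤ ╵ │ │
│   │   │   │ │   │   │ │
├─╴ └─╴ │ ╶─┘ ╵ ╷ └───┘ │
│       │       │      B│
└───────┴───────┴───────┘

Finding the path and converting it to directions:
Path through cells: (0,0) → (0,1) → (0,2) → (0,3) → (0,4) → (1,4) → (1,5) → (0,5) → (0,6) → (0,7) → (1,7) → (1,8) → (0,8) → (0,9) → (0,10) → (0,11) → (1,11) → (2,11) → (3,11) → (4,11) → (5,11) → (6,11) → (6,10) → (7,10) → (8,10) → (9,10) → (10,10) → (10,9) → (9,9) → (8,9) → (8,8) → (9,8) → (9,7) → (9,6) → (10,6) → (11,6) → (11,7) → (10,7) → (10,8) → (11,8) → (11,9) → (11,10) → (11,11)
Directions: right, right, right, right, down, right, up, right, right, down, right, up, right, right, right, down, down, down, down, down, down, left, down, down, down, down, left, up, up, left, down, left, left, down, down, right, up, right, down, right, right, right

Solution:

┌─────────┬─────┬───────┐
│A → → → ↓│↱ → ↓│↱ → → ↓│
├─╴ ┌───┐ ╵ ┌─┐ ╵ ┌───┐ │
│   │   │↳ ↑│ │↳ ↑│   │↓│
│ ╶─┴─┐ └───┘ └───┴─┐ │ │
│     │             │ │↓│
│ ╶─┐ │ ┌───╴ ┌───┐ ╵ │ │
│   │ │ │     │   │   │↓│
├─╴ │ │ │ ╶───┤ ╷ ├─╴ │ │
│   │ │ │     │ │ │   │↓│
├───┘ ├─┴─┐ ╷ │ └─┘ ╶─┤ │
│     │   │ │ │       │↓│
│ ╶─┬─┘ ╷ └─┘ │ ┌───┬─┘ │
│   │   │     │ │   │↓ ↲│
├─╴ │ ╶─┼───┬─┘ └─╴ │ ┌─┤
│   │   │   │       │↓│ │
├───┤ ╷ └─┐ ╵ ╶─┬───┤ │ │
│   │ │   │     │↓ ↰│↓│ │
│ ╷ ╵ ├─┐ └─┬───┘ ╷ │ │ │
│ │   │ │   │↓ ← ↲│↑│↓│ │
│ └─┬─┘ ├─╴ │ ┌───┤ ╵ │ │
│   │   │   │↓│↱ ↓│↑ ↲│ │
├─╴ └─╴ │ ╶─┘ ╵ ╷ └───┘ │
│       │    ↳ ↑│↳ → → B│
└───────┴───────┴───────┘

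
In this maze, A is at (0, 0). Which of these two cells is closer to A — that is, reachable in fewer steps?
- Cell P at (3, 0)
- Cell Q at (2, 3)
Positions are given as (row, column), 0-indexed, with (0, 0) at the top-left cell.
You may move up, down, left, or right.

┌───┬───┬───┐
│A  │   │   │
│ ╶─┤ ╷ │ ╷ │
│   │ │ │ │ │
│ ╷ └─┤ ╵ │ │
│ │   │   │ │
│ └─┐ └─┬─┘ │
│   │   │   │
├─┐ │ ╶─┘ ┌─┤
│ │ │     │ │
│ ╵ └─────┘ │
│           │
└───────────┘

Shortest path A → P at (3, 0): 3 steps
Shortest path A → Q at (2, 3): 17 steps

P is closer (3 steps vs 17 steps).

Path to P:

┌───┬───┬───┐
│A  │   │   │
│ ╶─┤ ╷ │ ╷ │
│↓  │ │ │ │ │
│ ╷ └─┤ ╵ │ │
│↓│   │   │ │
│ └─┐ └─┬─┘ │
│P  │   │   │
├─┐ │ ╶─┘ ┌─┤
│ │ │     │ │
│ ╵ └─────┘ │
│           │
└───────────┘

Path to Q:

┌───┬───┬───┐
│A  │   │↓ ↰│
│ ╶─┤ ╷ │ ╷ │
│↳ ↓│ │ │↓│↑│
│ ╷ └─┤ ╵ │ │
│ │↳ ↓│Q ↲│↑│
│ └─┐ └─┬─┘ │
│   │↓  │↱ ↑│
├─┐ │ ╶─┘ ┌─┤
│ │ │↳ → ↑│ │
│ ╵ └─────┘ │
│           │
└───────────┘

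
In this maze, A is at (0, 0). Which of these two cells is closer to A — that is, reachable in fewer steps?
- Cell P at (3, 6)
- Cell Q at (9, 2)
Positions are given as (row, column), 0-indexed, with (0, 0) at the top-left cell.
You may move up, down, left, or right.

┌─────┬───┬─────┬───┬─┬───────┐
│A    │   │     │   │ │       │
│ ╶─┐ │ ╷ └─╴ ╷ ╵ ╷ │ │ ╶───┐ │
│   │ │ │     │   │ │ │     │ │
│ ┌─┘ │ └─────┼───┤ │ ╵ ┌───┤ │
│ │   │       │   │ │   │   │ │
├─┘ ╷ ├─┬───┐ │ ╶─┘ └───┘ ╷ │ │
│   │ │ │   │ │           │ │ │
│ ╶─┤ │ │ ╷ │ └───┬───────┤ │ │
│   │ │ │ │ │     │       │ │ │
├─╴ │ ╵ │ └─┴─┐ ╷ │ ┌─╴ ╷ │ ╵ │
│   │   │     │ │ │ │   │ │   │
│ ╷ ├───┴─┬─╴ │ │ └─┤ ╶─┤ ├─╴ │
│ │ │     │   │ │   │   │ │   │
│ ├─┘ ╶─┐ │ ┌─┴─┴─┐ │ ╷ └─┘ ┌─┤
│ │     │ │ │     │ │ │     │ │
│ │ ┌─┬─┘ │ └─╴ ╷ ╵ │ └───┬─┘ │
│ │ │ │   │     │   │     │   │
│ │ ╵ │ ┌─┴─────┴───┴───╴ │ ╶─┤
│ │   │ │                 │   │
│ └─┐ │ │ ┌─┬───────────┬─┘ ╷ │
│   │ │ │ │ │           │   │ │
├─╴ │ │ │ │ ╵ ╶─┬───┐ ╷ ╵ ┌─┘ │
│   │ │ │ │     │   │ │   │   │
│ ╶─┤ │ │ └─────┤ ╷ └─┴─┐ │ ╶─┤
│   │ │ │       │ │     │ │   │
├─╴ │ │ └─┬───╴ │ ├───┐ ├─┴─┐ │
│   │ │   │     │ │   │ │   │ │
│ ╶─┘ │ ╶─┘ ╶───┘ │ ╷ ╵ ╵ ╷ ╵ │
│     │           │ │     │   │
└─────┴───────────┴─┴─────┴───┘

Shortest path A → P at (3, 6): 107 steps
Shortest path A → Q at (9, 2): 31 steps

Q is closer (31 steps vs 107 steps).

Path to P:

┌─────┬───┬─────┬───┬─┬───────┐
│A → ↓│↓ ↰│  ↓ ↰│↓ ↰│ │       │
│ ╶─┐ │ ╷ └─╴ ╷ ╵ ╷ │ │ ╶───┐ │
│   │↓│↓│↑ ← ↲│↑ ↲│↑│ │     │ │
│ ┌─┘ │ └─────┼───┤ │ ╵ ┌───┤ │
│ │↓ ↲│↳ → → ↓│   │↑│   │↓ ↰│ │
├─┘ ╷ ├─┬───┐ │ ╶─┘ └───┘ ╷ │ │
│↓ ↲│ │ │   │P│    ↑ ← ← ↲│↑│ │
│ ╶─┤ │ │ ╷ │ └───┬───────┤ │ │
│↳ ↓│ │ │ │ │     │       │↑│ │
├─╴ │ ╵ │ └─┴─┐ ╷ │ ┌─╴ ╷ │ ╵ │
│↓ ↲│   │     │ │ │ │   │ │↑ ↰│
│ ╷ ├───┴─┬─╴ │ │ └─┤ ╶─┤ ├─╴ │
│↓│ │↱ → ↓│   │ │   │↱ ↓│ │↱ ↑│
│ ├─┘ ╶─┐ │ ┌─┴─┴─┐ │ ╷ └─┘ ┌─┤
│↓│↱ ↑  │↓│ │     │ │↑│↳ → ↑│ │
│ │ ┌─┬─┘ │ └─╴ ╷ ╵ │ └───┬─┘ │
│↓│↑│ │↓ ↲│     │   │↑ ← ↰│   │
│ │ ╵ │ ┌─┴─────┴───┴───╴ │ ╶─┤
│↓│↑ ↰│↓│↱ → → → → → → → ↑│   │
│ └─┐ │ │ ┌─┬───────────┬─┘ ╷ │
│↳ ↓│↑│↓│↑│ │           │   │ │
├─╴ │ │ │ │ ╵ ╶─┬───┐ ╷ ╵ ┌─┘ │
│↓ ↲│↑│↓│↑│     │   │ │   │   │
│ ╶─┤ │ │ └─────┤ ╷ └─┴─┐ │ ╶─┤
│↳ ↓│↑│↓│↑ ← ← ↰│ │     │ │   │
├─╴ │ │ └─┬───╴ │ ├───┐ ├─┴─┐ │
│↓ ↲│↑│↓  │↱ → ↑│ │   │ │   │ │
│ ╶─┘ │ ╶─┘ ╶───┘ │ ╷ ╵ ╵ ╷ ╵ │
│↳ → ↑│↳ → ↑      │ │     │   │
└─────┴───────────┴─┴─────┴───┘

Path to Q:

┌─────┬───┬─────┬───┬─┬───────┐
│A → ↓│   │     │   │ │       │
│ ╶─┐ │ ╷ └─╴ ╷ ╵ ╷ │ │ ╶───┐ │
│   │↓│ │     │   │ │ │     │ │
│ ┌─┘ │ └─────┼───┤ │ ╵ ┌───┤ │
│ │↓ ↲│       │   │ │   │   │ │
├─┘ ╷ ├─┬───┐ │ ╶─┘ └───┘ ╷ │ │
│↓ ↲│ │ │   │ │           │ │ │
│ ╶─┤ │ │ ╷ │ └───┬───────┤ │ │
│↳ ↓│ │ │ │ │     │       │ │ │
├─╴ │ ╵ │ └─┴─┐ ╷ │ ┌─╴ ╷ │ ╵ │
│↓ ↲│   │     │ │ │ │   │ │   │
│ ╷ ├───┴─┬─╴ │ │ └─┤ ╶─┤ ├─╴ │
│↓│ │     │   │ │   │   │ │   │
│ ├─┘ ╶─┐ │ ┌─┴─┴─┐ │ ╷ └─┘ ┌─┤
│↓│     │ │ │     │ │ │     │ │
│ │ ┌─┬─┘ │ └─╴ ╷ ╵ │ └───┬─┘ │
│↓│ │ │   │     │   │     │   │
│ │ ╵ │ ┌─┴─────┴───┴───╴ │ ╶─┤
│↓│  Q│ │                 │   │
│ └─┐ │ │ ┌─┬───────────┬─┘ ╷ │
│↳ ↓│↑│ │ │ │           │   │ │
├─╴ │ │ │ │ ╵ ╶─┬───┐ ╷ ╵ ┌─┘ │
│↓ ↲│↑│ │ │     │   │ │   │   │
│ ╶─┤ │ │ └─────┤ ╷ └─┴─┐ │ ╶─┤
│↳ ↓│↑│ │       │ │     │ │   │
├─╴ │ │ └─┬───╴ │ ├───┐ ├─┴─┐ │
│↓ ↲│↑│   │     │ │   │ │   │ │
│ ╶─┘ │ ╶─┘ ╶───┘ │ ╷ ╵ ╵ ╷ ╵ │
│↳ → ↑│           │ │     │   │
└─────┴───────────┴─┴─────┴───┘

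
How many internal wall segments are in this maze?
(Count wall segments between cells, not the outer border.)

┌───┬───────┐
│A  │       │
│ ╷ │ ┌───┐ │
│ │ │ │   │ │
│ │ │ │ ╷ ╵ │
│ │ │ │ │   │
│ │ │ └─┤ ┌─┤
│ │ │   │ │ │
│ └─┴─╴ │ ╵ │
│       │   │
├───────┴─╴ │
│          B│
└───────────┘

Counting internal wall segments:
Total internal walls: 25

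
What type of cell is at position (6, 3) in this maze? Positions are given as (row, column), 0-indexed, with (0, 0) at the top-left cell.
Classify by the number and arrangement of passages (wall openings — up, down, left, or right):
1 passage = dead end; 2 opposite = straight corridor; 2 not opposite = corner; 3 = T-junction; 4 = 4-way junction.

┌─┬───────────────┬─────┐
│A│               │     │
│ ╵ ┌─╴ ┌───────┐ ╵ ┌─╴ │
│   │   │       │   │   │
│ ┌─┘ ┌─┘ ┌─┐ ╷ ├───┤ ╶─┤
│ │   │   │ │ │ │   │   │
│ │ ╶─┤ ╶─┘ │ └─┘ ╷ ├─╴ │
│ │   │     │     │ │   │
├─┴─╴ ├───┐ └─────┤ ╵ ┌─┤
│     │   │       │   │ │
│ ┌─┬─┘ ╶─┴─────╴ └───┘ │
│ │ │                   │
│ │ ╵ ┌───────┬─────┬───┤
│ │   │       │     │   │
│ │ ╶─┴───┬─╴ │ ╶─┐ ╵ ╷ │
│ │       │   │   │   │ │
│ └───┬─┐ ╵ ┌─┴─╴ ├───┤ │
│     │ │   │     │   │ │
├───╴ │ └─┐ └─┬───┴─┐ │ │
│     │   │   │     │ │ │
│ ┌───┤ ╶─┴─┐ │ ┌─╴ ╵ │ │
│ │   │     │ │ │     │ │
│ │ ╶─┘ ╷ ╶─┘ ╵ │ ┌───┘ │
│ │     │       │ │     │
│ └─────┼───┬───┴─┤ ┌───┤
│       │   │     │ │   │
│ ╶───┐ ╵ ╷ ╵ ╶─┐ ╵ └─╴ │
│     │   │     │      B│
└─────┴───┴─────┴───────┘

Checking cell at (6, 3):
Number of passages: 1
Cell type: dead end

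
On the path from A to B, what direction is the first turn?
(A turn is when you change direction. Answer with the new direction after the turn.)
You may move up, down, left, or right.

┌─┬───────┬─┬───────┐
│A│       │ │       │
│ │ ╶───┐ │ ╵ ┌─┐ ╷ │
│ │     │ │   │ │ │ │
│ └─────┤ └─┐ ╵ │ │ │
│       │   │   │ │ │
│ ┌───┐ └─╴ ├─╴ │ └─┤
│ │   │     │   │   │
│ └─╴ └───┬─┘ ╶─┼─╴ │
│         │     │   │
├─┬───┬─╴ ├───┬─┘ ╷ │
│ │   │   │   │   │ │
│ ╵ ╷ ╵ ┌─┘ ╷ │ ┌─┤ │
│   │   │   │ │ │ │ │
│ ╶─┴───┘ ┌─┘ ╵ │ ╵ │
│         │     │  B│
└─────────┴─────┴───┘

Directions: down, down, down, down, right, right, right, right, down, left, down, left, up, left, down, left, down, right, right, right, right, up, right, up, right, down, down, right, up, up, right, up, right, down, down, down
First turn direction: right

Solution:

┌─┬───────┬─┬───────┐
│A│       │ │       │
│ │ ╶───┐ │ ╵ ┌─┐ ╷ │
│↓│     │ │   │ │ │ │
│ └─────┤ └─┐ ╵ │ │ │
│↓      │   │   │ │ │
│ ┌───┐ └─╴ ├─╴ │ └─┤
│↓│   │     │   │   │
│ └─╴ └───┬─┘ ╶─┼─╴ │
│↳ → → → ↓│     │↱ ↓│
├─┬───┬─╴ ├───┬─┘ ╷ │
│ │↓ ↰│↓ ↲│↱ ↓│↱ ↑│↓│
│ ╵ ╷ ╵ ┌─┘ ╷ │ ┌─┤ │
│↓ ↲│↑ ↲│↱ ↑│↓│↑│ │↓│
│ ╶─┴───┘ ┌─┘ ╵ │ ╵ │
│↳ → → → ↑│  ↳ ↑│  B│
└─────────┴─────┴───┘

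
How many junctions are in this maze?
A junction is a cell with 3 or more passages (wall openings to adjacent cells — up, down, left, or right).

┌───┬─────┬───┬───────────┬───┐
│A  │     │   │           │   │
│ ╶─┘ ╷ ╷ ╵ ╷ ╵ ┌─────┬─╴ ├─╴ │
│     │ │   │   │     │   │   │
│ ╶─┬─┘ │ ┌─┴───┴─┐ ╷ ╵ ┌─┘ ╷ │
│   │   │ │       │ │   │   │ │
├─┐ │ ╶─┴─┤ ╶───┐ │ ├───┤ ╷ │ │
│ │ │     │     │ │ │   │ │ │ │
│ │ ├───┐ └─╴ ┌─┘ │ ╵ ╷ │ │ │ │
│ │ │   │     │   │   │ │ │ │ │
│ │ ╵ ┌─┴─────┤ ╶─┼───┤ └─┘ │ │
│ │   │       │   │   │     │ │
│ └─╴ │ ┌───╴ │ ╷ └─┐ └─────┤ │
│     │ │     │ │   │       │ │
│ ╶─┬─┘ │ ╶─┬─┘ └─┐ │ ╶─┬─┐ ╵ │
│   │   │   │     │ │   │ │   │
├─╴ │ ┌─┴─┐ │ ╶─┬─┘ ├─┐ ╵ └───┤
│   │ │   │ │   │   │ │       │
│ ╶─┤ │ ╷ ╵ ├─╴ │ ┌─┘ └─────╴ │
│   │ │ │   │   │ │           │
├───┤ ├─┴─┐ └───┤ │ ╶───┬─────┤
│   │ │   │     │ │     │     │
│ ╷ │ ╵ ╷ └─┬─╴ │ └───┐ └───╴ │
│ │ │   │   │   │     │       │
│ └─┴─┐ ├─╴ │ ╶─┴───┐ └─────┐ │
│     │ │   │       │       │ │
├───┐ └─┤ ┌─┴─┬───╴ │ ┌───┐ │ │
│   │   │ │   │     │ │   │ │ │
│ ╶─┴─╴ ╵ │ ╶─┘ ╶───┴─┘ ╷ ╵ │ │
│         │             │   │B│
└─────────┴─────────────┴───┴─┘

Checking each cell for number of passages:

Junctions found (3+ passages):
  (0, 3): 3 passages
  (1, 0): 3 passages
  (1, 4): 3 passages
  (1, 9): 3 passages
  (1, 14): 3 passages
  (2, 13): 3 passages
  (3, 6): 3 passages
  (5, 2): 3 passages
  (5, 7): 3 passages
  (6, 0): 3 passages
  (6, 10): 3 passages
  (7, 7): 3 passages
  (8, 12): 3 passages
  (9, 5): 3 passages
  (9, 10): 3 passages
  (11, 3): 3 passages
  (11, 14): 3 passages
  (12, 10): 3 passages
  (14, 3): 3 passages
  (14, 7): 3 passages
Total junctions: 20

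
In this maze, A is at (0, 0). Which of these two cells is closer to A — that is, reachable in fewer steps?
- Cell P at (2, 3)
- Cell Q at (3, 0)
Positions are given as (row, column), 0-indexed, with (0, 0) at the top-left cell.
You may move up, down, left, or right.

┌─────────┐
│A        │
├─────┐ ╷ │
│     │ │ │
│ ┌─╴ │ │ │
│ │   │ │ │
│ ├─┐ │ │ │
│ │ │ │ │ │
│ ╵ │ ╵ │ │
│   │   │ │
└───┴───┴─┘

Shortest path A → P at (2, 3): 5 steps
Shortest path A → Q at (3, 0): 15 steps

P is closer (5 steps vs 15 steps).

Path to P:

┌─────────┐
│A → → ↓  │
├─────┐ ╷ │
│     │↓│ │
│ ┌─╴ │ │ │
│ │   │P│ │
│ ├─┐ │ │ │
│ │ │ │ │ │
│ ╵ │ ╵ │ │
│   │   │ │
└───┴───┴─┘

Path to Q:

┌─────────┐
│A → → ↓  │
├─────┐ ╷ │
│↓ ← ↰│↓│ │
│ ┌─╴ │ │ │
│↓│  ↑│↓│ │
│ ├─┐ │ │ │
│Q│ │↑│↓│ │
│ ╵ │ ╵ │ │
│   │↑ ↲│ │
└───┴───┴─┘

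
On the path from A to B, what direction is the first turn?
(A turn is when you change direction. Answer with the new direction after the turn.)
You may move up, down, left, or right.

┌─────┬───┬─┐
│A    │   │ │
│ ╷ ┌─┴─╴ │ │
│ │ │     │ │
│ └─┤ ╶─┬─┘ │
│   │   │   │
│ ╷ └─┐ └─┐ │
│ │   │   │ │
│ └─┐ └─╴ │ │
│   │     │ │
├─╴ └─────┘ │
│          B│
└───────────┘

Directions: down, down, down, down, right, down, right, right, right, right
First turn direction: right

Solution:

┌─────┬───┬─┐
│A    │   │ │
│ ╷ ┌─┴─╴ │ │
│↓│ │     │ │
│ └─┤ ╶─┬─┘ │
│↓  │   │   │
│ ╷ └─┐ └─┐ │
│↓│   │   │ │
│ └─┐ └─╴ │ │
│↳ ↓│     │ │
├─╴ └─────┘ │
│  ↳ → → → B│
└───────────┘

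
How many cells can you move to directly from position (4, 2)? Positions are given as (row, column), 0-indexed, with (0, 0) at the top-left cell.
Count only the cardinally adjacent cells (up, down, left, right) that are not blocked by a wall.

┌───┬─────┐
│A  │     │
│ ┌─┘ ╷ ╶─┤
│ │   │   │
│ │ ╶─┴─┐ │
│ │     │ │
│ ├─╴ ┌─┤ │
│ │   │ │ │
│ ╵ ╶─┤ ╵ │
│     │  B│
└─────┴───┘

Checking passable neighbors of (4, 2):
Neighbors: (4, 1)
Count: 1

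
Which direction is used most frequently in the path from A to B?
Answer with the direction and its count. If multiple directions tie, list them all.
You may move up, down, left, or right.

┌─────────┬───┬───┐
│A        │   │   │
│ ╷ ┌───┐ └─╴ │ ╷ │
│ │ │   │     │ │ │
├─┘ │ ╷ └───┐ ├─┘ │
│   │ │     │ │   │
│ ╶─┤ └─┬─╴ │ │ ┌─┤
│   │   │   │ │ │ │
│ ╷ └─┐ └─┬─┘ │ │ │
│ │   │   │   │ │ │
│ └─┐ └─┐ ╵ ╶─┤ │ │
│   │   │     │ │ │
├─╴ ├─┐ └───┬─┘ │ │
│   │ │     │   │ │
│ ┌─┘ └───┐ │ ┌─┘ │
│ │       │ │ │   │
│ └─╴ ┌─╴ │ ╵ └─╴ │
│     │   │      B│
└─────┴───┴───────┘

Directions: right, down, down, left, down, right, down, right, down, right, down, right, right, down, down, right, right, right
Counts: {'right': 9, 'down': 8, 'left': 1}
Most common: right (9 times)

Solution:

┌─────────┬───┬───┐
│A ↓      │   │   │
│ ╷ ┌───┐ └─╴ │ ╷ │
│ │↓│   │     │ │ │
├─┘ │ ╷ └───┐ ├─┘ │
│↓ ↲│ │     │ │   │
│ ╶─┤ └─┬─╴ │ │ ┌─┤
│↳ ↓│   │   │ │ │ │
│ ╷ └─┐ └─┬─┘ │ │ │
│ │↳ ↓│   │   │ │ │
│ └─┐ └─┐ ╵ ╶─┤ │ │
│   │↳ ↓│     │ │ │
├─╴ ├─┐ └───┬─┘ │ │
│   │ │↳ → ↓│   │ │
│ ┌─┘ └───┐ │ ┌─┘ │
│ │       │↓│ │   │
│ └─╴ ┌─╴ │ ╵ └─╴ │
│     │   │↳ → → B│
└─────┴───┴───────┘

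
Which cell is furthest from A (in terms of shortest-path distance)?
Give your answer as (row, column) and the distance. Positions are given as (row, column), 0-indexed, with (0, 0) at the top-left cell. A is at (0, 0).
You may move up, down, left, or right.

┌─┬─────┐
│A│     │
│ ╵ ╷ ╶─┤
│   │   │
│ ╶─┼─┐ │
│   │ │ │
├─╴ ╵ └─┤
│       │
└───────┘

Computing BFS distances from A to all cells:
Furthest cell: (2, 3)
Distance: 7 steps

Path from A to the furthest cell:

┌─┬─────┐
│A│↱ ↓  │
│ ╵ ╷ ╶─┤
│↳ ↑│↳ ↓│
│ ╶─┼─┐ │
│   │ │B│
├─╴ ╵ └─┤
│       │
└───────┘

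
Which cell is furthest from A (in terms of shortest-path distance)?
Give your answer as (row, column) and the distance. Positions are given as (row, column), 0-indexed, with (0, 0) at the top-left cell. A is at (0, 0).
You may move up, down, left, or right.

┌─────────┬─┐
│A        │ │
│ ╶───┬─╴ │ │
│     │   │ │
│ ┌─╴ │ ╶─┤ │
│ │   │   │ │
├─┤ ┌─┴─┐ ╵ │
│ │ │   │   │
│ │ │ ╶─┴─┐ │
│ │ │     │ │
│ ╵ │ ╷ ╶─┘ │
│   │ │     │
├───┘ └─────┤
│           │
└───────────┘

Computing BFS distances from A to all cells:
Furthest cell: (6, 5)
Distance: 21 steps

Path from A to the furthest cell:

┌─────────┬─┐
│A → → → ↓│ │
│ ╶───┬─╴ │ │
│     │↓ ↲│ │
│ ┌─╴ │ ╶─┤ │
│ │   │↳ ↓│ │
├─┤ ┌─┴─┐ ╵ │
│ │ │   │↳ ↓│
│ │ │ ╶─┴─┐ │
│ │ │↓ ↰  │↓│
│ ╵ │ ╷ ╶─┘ │
│   │↓│↑ ← ↲│
├───┘ └─────┤
│    ↳ → → B│
└───────────┘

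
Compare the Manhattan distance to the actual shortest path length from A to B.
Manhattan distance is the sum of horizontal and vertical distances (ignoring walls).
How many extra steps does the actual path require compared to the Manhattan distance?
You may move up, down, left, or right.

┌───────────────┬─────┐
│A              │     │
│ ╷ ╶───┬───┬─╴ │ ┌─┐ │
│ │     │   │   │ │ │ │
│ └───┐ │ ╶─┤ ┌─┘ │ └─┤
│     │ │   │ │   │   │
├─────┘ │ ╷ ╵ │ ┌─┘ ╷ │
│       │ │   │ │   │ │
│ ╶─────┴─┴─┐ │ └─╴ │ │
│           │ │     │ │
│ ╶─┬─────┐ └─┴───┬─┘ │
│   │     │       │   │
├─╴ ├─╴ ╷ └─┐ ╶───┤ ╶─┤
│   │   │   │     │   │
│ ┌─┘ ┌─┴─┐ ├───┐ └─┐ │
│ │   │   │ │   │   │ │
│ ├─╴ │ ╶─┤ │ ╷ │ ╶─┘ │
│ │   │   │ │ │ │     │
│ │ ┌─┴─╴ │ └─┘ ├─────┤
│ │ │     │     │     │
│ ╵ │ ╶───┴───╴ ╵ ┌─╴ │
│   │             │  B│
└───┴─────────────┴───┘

Manhattan distance: |10 - 0| + |10 - 0| = 20
Actual path length: 40
Extra steps: 40 - 20 = 20

Solution:

┌───────────────┬─────┐
│A ↓            │     │
│ ╷ ╶───┬───┬─╴ │ ┌─┐ │
│ │↳ → ↓│   │   │ │ │ │
│ └───┐ │ ╶─┤ ┌─┘ │ └─┤
│     │↓│   │ │   │   │
├─────┘ │ ╷ ╵ │ ┌─┘ ╷ │
│↓ ← ← ↲│ │   │ │   │ │
│ ╶─────┴─┴─┐ │ └─╴ │ │
│↓          │ │     │ │
│ ╶─┬─────┐ └─┴───┬─┘ │
│↳ ↓│  ↱ ↓│       │   │
├─╴ ├─╴ ╷ └─┐ ╶───┤ ╶─┤
│↓ ↲│↱ ↑│↳ ↓│     │   │
│ ┌─┘ ┌─┴─┐ ├───┐ └─┐ │
│↓│  ↑│   │↓│   │   │ │
│ ├─╴ │ ╶─┤ │ ╷ │ ╶─┘ │
│↓│↱ ↑│   │↓│ │ │     │
│ │ ┌─┴─╴ │ └─┘ ├─────┤
│↓│↑│     │↳ → ↓│↱ → ↓│
│ ╵ │ ╶───┴───╴ ╵ ┌─╴ │
│↳ ↑│          ↳ ↑│  B│
└───┴─────────────┴───┘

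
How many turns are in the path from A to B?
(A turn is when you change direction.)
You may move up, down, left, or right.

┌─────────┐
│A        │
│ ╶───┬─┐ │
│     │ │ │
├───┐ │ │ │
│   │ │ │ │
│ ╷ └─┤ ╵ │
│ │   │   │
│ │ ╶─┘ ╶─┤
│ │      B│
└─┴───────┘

Directions: right, right, right, right, down, down, down, left, down, right
Number of turns: 4

Solution:

┌─────────┐
│A → → → ↓│
│ ╶───┬─┐ │
│     │ │↓│
├───┐ │ │ │
│   │ │ │↓│
│ ╷ └─┤ ╵ │
│ │   │↓ ↲│
│ │ ╶─┘ ╶─┤
│ │    ↳ B│
└─┴───────┘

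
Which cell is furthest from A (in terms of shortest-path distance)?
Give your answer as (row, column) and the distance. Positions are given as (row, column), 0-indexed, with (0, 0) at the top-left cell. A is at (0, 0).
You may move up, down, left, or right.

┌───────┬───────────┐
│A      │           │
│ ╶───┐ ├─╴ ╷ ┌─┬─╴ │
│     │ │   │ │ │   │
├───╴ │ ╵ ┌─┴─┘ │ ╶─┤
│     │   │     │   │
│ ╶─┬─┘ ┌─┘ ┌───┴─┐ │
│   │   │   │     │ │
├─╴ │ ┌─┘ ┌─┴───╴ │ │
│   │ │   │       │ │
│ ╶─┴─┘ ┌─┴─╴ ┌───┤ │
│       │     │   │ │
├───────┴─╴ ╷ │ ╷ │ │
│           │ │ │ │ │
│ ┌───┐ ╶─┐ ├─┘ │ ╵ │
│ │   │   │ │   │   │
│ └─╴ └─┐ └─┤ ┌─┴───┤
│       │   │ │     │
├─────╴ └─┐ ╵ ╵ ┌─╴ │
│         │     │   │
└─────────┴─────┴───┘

Computing BFS distances from A to all cells:
Furthest cell: (9, 0)
Distance: 49 steps

Path from A to the furthest cell:

┌───────┬───────────┐
│A → → ↓│  ↱ → → → ↓│
│ ╶───┐ ├─╴ ╷ ┌─┬─╴ │
│     │↓│↱ ↑│ │ │↓ ↲│
├───╴ │ ╵ ┌─┴─┘ │ ╶─┤
│     │↳ ↑│     │↳ ↓│
│ ╶─┬─┘ ┌─┘ ┌───┴─┐ │
│   │   │   │     │↓│
├─╴ │ ┌─┘ ┌─┴───╴ │ │
│   │ │   │       │↓│
│ ╶─┴─┘ ┌─┴─╴ ┌───┤ │
│       │     │↓ ↰│↓│
├───────┴─╴ ╷ │ ╷ │ │
│↓ ← ← ↰    │ │↓│↑│↓│
│ ┌───┐ ╶─┐ ├─┘ │ ╵ │
│↓│   │↑ ↰│ │↓ ↲│↑ ↲│
│ └─╴ └─┐ └─┤ ┌─┴───┤
│↳ → → ↓│↑ ↰│↓│     │
├─────╴ └─┐ ╵ ╵ ┌─╴ │
│B ← ← ↲  │↑ ↲  │   │
└─────────┴─────┴───┘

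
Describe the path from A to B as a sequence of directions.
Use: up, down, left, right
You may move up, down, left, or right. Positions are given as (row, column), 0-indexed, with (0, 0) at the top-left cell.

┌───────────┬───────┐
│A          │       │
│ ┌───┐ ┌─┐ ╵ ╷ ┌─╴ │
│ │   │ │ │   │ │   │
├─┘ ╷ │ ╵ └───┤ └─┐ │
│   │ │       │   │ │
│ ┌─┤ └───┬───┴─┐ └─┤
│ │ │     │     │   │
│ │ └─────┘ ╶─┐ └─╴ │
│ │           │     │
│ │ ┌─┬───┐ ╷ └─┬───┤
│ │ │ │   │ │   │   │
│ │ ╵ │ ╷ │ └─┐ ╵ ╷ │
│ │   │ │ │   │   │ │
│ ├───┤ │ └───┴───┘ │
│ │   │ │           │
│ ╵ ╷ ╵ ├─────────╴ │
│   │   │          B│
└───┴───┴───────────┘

Finding the path and converting it to directions:
Path through cells: (0,0) → (0,1) → (0,2) → (0,3) → (0,4) → (0,5) → (1,5) → (1,6) → (0,6) → (0,7) → (1,7) → (2,7) → (2,8) → (3,8) → (3,9) → (4,9) → (4,8) → (4,7) → (3,7) → (3,6) → (3,5) → (4,5) → (4,6) → (5,6) → (5,7) → (6,7) → (6,8) → (5,8) → (5,9) → (6,9) → (7,9) → (8,9)
Directions: right, right, right, right, right, down, right, up, right, down, down, right, down, right, down, left, left, up, left, left, down, right, down, right, down, right, up, right, down, down, down

Solution:

┌───────────┬───────┐
│A → → → → ↓│↱ ↓    │
│ ┌───┐ ┌─┐ ╵ ╷ ┌─╴ │
│ │   │ │ │↳ ↑│↓│   │
├─┘ ╷ │ ╵ └───┤ └─┐ │
│   │ │       │↳ ↓│ │
│ ┌─┤ └───┬───┴─┐ └─┤
│ │ │     │↓ ← ↰│↳ ↓│
│ │ └─────┘ ╶─┐ └─╴ │
│ │        ↳ ↓│↑ ← ↲│
│ │ ┌─┬───┐ ╷ └─┬───┤
│ │ │ │   │ │↳ ↓│↱ ↓│
│ │ ╵ │ ╷ │ └─┐ ╵ ╷ │
│ │   │ │ │   │↳ ↑│↓│
│ ├───┤ │ └───┴───┘ │
│ │   │ │          ↓│
│ ╵ ╷ ╵ ├─────────╴ │
│   │   │          B│
└───┴───┴───────────┘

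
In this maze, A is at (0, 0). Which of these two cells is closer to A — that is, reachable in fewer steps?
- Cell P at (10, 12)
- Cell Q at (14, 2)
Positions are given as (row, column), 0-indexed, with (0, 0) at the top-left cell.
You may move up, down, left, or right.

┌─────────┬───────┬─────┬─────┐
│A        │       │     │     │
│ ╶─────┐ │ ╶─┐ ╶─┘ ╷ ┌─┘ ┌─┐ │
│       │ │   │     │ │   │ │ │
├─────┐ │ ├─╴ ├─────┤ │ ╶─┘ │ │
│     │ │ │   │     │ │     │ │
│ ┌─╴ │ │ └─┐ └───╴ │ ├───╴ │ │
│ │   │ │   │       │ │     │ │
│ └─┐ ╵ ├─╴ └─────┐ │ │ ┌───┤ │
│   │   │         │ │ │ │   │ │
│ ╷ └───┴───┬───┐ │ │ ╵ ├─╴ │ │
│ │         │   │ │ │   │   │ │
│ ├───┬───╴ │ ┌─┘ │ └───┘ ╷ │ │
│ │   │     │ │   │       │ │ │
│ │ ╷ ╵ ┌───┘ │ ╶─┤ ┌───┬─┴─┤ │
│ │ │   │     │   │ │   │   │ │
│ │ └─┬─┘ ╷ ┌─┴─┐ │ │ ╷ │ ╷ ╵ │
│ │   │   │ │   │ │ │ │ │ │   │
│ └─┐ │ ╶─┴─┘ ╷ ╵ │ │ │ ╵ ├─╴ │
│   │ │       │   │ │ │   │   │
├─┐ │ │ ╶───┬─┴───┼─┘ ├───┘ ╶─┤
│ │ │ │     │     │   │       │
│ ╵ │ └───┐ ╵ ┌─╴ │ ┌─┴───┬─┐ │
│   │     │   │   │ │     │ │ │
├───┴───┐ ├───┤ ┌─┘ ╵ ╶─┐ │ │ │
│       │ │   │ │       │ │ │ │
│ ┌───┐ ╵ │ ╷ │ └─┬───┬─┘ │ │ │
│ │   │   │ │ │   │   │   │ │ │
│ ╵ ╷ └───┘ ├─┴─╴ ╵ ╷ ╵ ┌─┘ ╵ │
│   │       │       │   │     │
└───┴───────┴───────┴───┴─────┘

Shortest path A → P at (10, 12): 72 steps
Shortest path A → Q at (14, 2): 48 steps

Q is closer (48 steps vs 72 steps).

Path to P:

┌─────────┬───────┬─────┬─────┐
│A → → → ↓│       │     │     │
│ ╶─────┐ │ ╶─┐ ╶─┘ ╷ ┌─┘ ┌─┐ │
│       │↓│   │     │ │   │ │ │
├─────┐ │ ├─╴ ├─────┤ │ ╶─┘ │ │
│     │ │↓│   │     │ │     │ │
│ ┌─╴ │ │ └─┐ └───╴ │ ├───╴ │ │
│ │   │ │↳ ↓│       │ │     │ │
│ └─┐ ╵ ├─╴ └─────┐ │ │ ┌───┤ │
│   │   │  ↳ → → ↓│ │ │ │   │ │
│ ╷ └───┴───┬───┐ │ │ ╵ ├─╴ │ │
│ │         │   │↓│ │   │   │ │
│ ├───┬───╴ │ ┌─┘ │ └───┘ ╷ │ │
│ │   │     │ │↓ ↲│       │ │ │
│ │ ╷ ╵ ┌───┘ │ ╶─┤ ┌───┬─┴─┤ │
│ │ │   │     │↳ ↓│ │↱ ↓│↱ ↓│ │
│ │ └─┬─┘ ╷ ┌─┴─┐ │ │ ╷ │ ╷ ╵ │
│ │   │   │ │↓ ↰│↓│ │↑│↓│↑│↳ ↓│
│ └─┐ │ ╶─┴─┘ ╷ ╵ │ │ │ ╵ ├─╴ │
│   │ │↓ ← ← ↲│↑ ↲│ │↑│↳ ↑│↓ ↲│
├─┐ │ │ ╶───┬─┴───┼─┘ ├───┘ ╶─┤
│ │ │ │↳ → ↓│↱ → ↓│↱ ↑│  P ↲  │
│ ╵ │ └───┐ ╵ ┌─╴ │ ┌─┴───┬─┐ │
│   │     │↳ ↑│↓ ↲│↑│↓ ← ↰│ │ │
├───┴───┐ ├───┤ ┌─┘ ╵ ╶─┐ │ │ │
│       │ │   │↓│  ↑ ↲  │↑│ │ │
│ ┌───┐ ╵ │ ╷ │ └─┬───┬─┘ │ │ │
│ │   │   │ │ │↳ ↓│↱ ↓│↱ ↑│ │ │
│ ╵ ╷ └───┘ ├─┴─╴ ╵ ╷ ╵ ┌─┘ ╵ │
│   │       │    ↳ ↑│↳ ↑│     │
└───┴───────┴───────┴───┴─────┘

Path to Q:

┌─────────┬───────┬─────┬─────┐
│A        │       │     │     │
│ ╶─────┐ │ ╶─┐ ╶─┘ ╷ ┌─┘ ┌─┐ │
│↳ → → ↓│ │   │     │ │   │ │ │
├─────┐ │ ├─╴ ├─────┤ │ ╶─┘ │ │
│↓ ← ↰│↓│ │   │     │ │     │ │
│ ┌─╴ │ │ └─┐ └───╴ │ ├───╴ │ │
│↓│  ↑│↓│   │       │ │     │ │
│ └─┐ ╵ ├─╴ └─────┐ │ │ ┌───┤ │
│↳ ↓│↑ ↲│         │ │ │ │   │ │
│ ╷ └───┴───┬───┐ │ │ ╵ ├─╴ │ │
│ │↳ → → → ↓│   │ │ │   │   │ │
│ ├───┬───╴ │ ┌─┘ │ └───┘ ╷ │ │
│ │↓ ↰│↓ ← ↲│ │   │       │ │ │
│ │ ╷ ╵ ┌───┘ │ ╶─┤ ┌───┬─┴─┤ │
│ │↓│↑ ↲│     │   │ │   │   │ │
│ │ └─┬─┘ ╷ ┌─┴─┐ │ │ ╷ │ ╷ ╵ │
│ │↳ ↓│   │ │   │ │ │ │ │ │   │
│ └─┐ │ ╶─┴─┘ ╷ ╵ │ │ │ ╵ ├─╴ │
│   │↓│       │   │ │ │   │   │
├─┐ │ │ ╶───┬─┴───┼─┘ ├───┘ ╶─┤
│ │ │↓│     │     │   │       │
│ ╵ │ └───┐ ╵ ┌─╴ │ ┌─┴───┬─┐ │
│   │↳ → ↓│   │   │ │     │ │ │
├───┴───┐ ├───┤ ┌─┘ ╵ ╶─┐ │ │ │
│↓ ← ← ↰│↓│   │ │       │ │ │ │
│ ┌───┐ ╵ │ ╷ │ └─┬───┬─┘ │ │ │
│↓│↱ ↓│↑ ↲│ │ │   │   │   │ │ │
│ ╵ ╷ └───┘ ├─┴─╴ ╵ ╷ ╵ ┌─┘ ╵ │
│↳ ↑│Q      │       │   │     │
└───┴───────┴───────┴───┴─────┘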